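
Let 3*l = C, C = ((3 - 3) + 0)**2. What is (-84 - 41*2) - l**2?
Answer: -166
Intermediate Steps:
C = 0 (C = (0 + 0)**2 = 0**2 = 0)
l = 0 (l = (1/3)*0 = 0)
(-84 - 41*2) - l**2 = (-84 - 41*2) - 1*0**2 = (-84 - 82) - 1*0 = -166 + 0 = -166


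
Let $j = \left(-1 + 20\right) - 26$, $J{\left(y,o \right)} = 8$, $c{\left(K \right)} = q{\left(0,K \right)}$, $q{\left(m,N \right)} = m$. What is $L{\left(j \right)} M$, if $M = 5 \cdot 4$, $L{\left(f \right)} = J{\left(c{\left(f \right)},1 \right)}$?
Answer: $160$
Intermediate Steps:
$c{\left(K \right)} = 0$
$j = -7$ ($j = 19 - 26 = -7$)
$L{\left(f \right)} = 8$
$M = 20$
$L{\left(j \right)} M = 8 \cdot 20 = 160$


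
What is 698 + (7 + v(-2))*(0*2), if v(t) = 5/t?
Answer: 698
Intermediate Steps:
698 + (7 + v(-2))*(0*2) = 698 + (7 + 5/(-2))*(0*2) = 698 + (7 + 5*(-½))*0 = 698 + (7 - 5/2)*0 = 698 + (9/2)*0 = 698 + 0 = 698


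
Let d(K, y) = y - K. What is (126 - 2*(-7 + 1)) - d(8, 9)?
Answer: 137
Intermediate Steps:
(126 - 2*(-7 + 1)) - d(8, 9) = (126 - 2*(-7 + 1)) - (9 - 1*8) = (126 - 2*(-6)) - (9 - 8) = (126 - 1*(-12)) - 1*1 = (126 + 12) - 1 = 138 - 1 = 137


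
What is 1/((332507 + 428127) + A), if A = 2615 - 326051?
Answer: 1/437198 ≈ 2.2873e-6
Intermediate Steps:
A = -323436
1/((332507 + 428127) + A) = 1/((332507 + 428127) - 323436) = 1/(760634 - 323436) = 1/437198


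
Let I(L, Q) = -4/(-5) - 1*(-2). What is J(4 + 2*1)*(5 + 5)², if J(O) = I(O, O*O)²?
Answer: 784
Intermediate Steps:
I(L, Q) = 14/5 (I(L, Q) = -4*(-⅕) + 2 = ⅘ + 2 = 14/5)
J(O) = 196/25 (J(O) = (14/5)² = 196/25)
J(4 + 2*1)*(5 + 5)² = 196*(5 + 5)²/25 = (196/25)*10² = (196/25)*100 = 784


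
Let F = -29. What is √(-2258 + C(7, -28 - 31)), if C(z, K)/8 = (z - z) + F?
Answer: I*√2490 ≈ 49.9*I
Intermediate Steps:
C(z, K) = -232 (C(z, K) = 8*((z - z) - 29) = 8*(0 - 29) = 8*(-29) = -232)
√(-2258 + C(7, -28 - 31)) = √(-2258 - 232) = √(-2490) = I*√2490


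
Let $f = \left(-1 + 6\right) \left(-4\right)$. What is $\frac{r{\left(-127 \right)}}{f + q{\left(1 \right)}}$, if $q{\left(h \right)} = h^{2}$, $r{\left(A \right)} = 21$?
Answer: $- \frac{21}{19} \approx -1.1053$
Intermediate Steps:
$f = -20$ ($f = 5 \left(-4\right) = -20$)
$\frac{r{\left(-127 \right)}}{f + q{\left(1 \right)}} = \frac{1}{-20 + 1^{2}} \cdot 21 = \frac{1}{-20 + 1} \cdot 21 = \frac{1}{-19} \cdot 21 = \left(- \frac{1}{19}\right) 21 = - \frac{21}{19}$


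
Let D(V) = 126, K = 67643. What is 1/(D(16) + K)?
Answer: 1/67769 ≈ 1.4756e-5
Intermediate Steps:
1/(D(16) + K) = 1/(126 + 67643) = 1/67769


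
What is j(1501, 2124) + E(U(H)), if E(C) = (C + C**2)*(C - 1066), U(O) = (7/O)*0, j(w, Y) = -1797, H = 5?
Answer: -1797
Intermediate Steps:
U(O) = 0
E(C) = (-1066 + C)*(C + C**2) (E(C) = (C + C**2)*(-1066 + C) = (-1066 + C)*(C + C**2))
j(1501, 2124) + E(U(H)) = -1797 + 0*(-1066 + 0**2 - 1065*0) = -1797 + 0*(-1066 + 0 + 0) = -1797 + 0*(-1066) = -1797 + 0 = -1797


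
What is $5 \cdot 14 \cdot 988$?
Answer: $69160$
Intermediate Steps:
$5 \cdot 14 \cdot 988 = 70 \cdot 988 = 69160$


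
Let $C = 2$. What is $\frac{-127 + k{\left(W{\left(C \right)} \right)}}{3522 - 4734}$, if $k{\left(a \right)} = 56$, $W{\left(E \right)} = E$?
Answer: $\frac{71}{1212} \approx 0.058581$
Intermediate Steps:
$\frac{-127 + k{\left(W{\left(C \right)} \right)}}{3522 - 4734} = \frac{-127 + 56}{3522 - 4734} = - \frac{71}{-1212} = \left(-71\right) \left(- \frac{1}{1212}\right) = \frac{71}{1212}$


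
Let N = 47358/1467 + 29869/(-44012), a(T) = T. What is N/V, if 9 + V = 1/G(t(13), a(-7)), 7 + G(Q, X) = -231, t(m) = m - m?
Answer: -26979977143/7686893854 ≈ -3.5099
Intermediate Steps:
t(m) = 0
G(Q, X) = -238 (G(Q, X) = -7 - 231 = -238)
N = 226722497/7173956 (N = 47358*(1/1467) + 29869*(-1/44012) = 5262/163 - 29869/44012 = 226722497/7173956 ≈ 31.604)
V = -2143/238 (V = -9 + 1/(-238) = -9 - 1/238 = -2143/238 ≈ -9.0042)
N/V = 226722497/(7173956*(-2143/238)) = (226722497/7173956)*(-238/2143) = -26979977143/7686893854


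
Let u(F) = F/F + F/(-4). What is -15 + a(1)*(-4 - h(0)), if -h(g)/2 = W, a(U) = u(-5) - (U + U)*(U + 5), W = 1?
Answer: 9/2 ≈ 4.5000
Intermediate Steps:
u(F) = 1 - F/4 (u(F) = 1 + F*(-1/4) = 1 - F/4)
a(U) = 9/4 - 2*U*(5 + U) (a(U) = (1 - 1/4*(-5)) - (U + U)*(U + 5) = (1 + 5/4) - 2*U*(5 + U) = 9/4 - 2*U*(5 + U))
h(g) = -2 (h(g) = -2*1 = -2)
-15 + a(1)*(-4 - h(0)) = -15 + (9/4 - 10*1 - 2*1**2)*(-4 - 1*(-2)) = -15 + (9/4 - 10 - 2*1)*(-4 + 2) = -15 + (9/4 - 10 - 2)*(-2) = -15 - 39/4*(-2) = -15 + 39/2 = 9/2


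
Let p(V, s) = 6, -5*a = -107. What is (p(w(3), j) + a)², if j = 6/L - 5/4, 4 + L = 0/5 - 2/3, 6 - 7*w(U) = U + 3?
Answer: 18769/25 ≈ 750.76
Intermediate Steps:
w(U) = 3/7 - U/7 (w(U) = 6/7 - (U + 3)/7 = 6/7 - (3 + U)/7 = 6/7 + (-3/7 - U/7) = 3/7 - U/7)
L = -14/3 (L = -4 + (0/5 - 2/3) = -4 + (0*(⅕) - 2*⅓) = -4 + (0 - ⅔) = -4 - ⅔ = -14/3 ≈ -4.6667)
a = 107/5 (a = -⅕*(-107) = 107/5 ≈ 21.400)
j = -71/28 (j = 6/(-14/3) - 5/4 = 6*(-3/14) - 5*¼ = -9/7 - 5/4 = -71/28 ≈ -2.5357)
(p(w(3), j) + a)² = (6 + 107/5)² = (137/5)² = 18769/25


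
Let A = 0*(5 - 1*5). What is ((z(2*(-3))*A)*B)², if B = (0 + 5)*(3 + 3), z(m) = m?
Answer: 0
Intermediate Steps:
B = 30 (B = 5*6 = 30)
A = 0 (A = 0*(5 - 5) = 0*0 = 0)
((z(2*(-3))*A)*B)² = (((2*(-3))*0)*30)² = (-6*0*30)² = (0*30)² = 0² = 0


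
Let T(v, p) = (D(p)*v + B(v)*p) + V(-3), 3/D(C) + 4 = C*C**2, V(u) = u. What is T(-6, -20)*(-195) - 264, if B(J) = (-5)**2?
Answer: 130492629/1334 ≈ 97821.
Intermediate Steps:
B(J) = 25
D(C) = 3/(-4 + C**3) (D(C) = 3/(-4 + C*C**2) = 3/(-4 + C**3))
T(v, p) = -3 + 25*p + 3*v/(-4 + p**3) (T(v, p) = ((3/(-4 + p**3))*v + 25*p) - 3 = (3*v/(-4 + p**3) + 25*p) - 3 = (25*p + 3*v/(-4 + p**3)) - 3 = -3 + 25*p + 3*v/(-4 + p**3))
T(-6, -20)*(-195) - 264 = ((3*(-6) + (-4 + (-20)**3)*(-3 + 25*(-20)))/(-4 + (-20)**3))*(-195) - 264 = ((-18 + (-4 - 8000)*(-3 - 500))/(-4 - 8000))*(-195) - 264 = ((-18 - 8004*(-503))/(-8004))*(-195) - 264 = -(-18 + 4026012)/8004*(-195) - 264 = -1/8004*4025994*(-195) - 264 = -670999/1334*(-195) - 264 = 130844805/1334 - 264 = 130492629/1334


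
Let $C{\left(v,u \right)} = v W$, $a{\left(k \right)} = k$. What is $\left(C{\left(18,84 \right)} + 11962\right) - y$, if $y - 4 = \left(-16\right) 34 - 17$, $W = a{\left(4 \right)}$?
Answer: $12591$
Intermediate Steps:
$W = 4$
$C{\left(v,u \right)} = 4 v$ ($C{\left(v,u \right)} = v 4 = 4 v$)
$y = -557$ ($y = 4 - 561 = -557$)
$\left(C{\left(18,84 \right)} + 11962\right) - y = \left(4 \cdot 18 + 11962\right) - -557 = \left(72 + 11962\right) + 557 = 12034 + 557 = 12591$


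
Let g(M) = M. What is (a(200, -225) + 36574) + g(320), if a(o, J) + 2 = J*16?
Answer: 33292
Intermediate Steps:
a(o, J) = -2 + 16*J (a(o, J) = -2 + J*16 = -2 + 16*J)
(a(200, -225) + 36574) + g(320) = ((-2 + 16*(-225)) + 36574) + 320 = ((-2 - 3600) + 36574) + 320 = (-3602 + 36574) + 320 = 32972 + 320 = 33292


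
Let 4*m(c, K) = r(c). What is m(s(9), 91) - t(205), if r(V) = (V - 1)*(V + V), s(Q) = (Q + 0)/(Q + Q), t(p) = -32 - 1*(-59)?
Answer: -217/8 ≈ -27.125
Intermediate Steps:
t(p) = 27 (t(p) = -32 + 59 = 27)
s(Q) = ½ (s(Q) = Q/((2*Q)) = Q*(1/(2*Q)) = ½)
r(V) = 2*V*(-1 + V) (r(V) = (-1 + V)*(2*V) = 2*V*(-1 + V))
m(c, K) = c*(-1 + c)/2 (m(c, K) = (2*c*(-1 + c))/4 = c*(-1 + c)/2)
m(s(9), 91) - t(205) = (½)*(½)*(-1 + ½) - 1*27 = (½)*(½)*(-½) - 27 = -⅛ - 27 = -217/8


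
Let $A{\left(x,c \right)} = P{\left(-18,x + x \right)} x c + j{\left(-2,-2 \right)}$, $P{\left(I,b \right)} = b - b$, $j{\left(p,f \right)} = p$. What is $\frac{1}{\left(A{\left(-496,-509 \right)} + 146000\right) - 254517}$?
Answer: $- \frac{1}{108519} \approx -9.215 \cdot 10^{-6}$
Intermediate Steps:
$P{\left(I,b \right)} = 0$
$A{\left(x,c \right)} = -2$ ($A{\left(x,c \right)} = 0 x c - 2 = 0 c - 2 = 0 - 2 = -2$)
$\frac{1}{\left(A{\left(-496,-509 \right)} + 146000\right) - 254517} = \frac{1}{\left(-2 + 146000\right) - 254517} = \frac{1}{145998 - 254517} = \frac{1}{-108519} = - \frac{1}{108519}$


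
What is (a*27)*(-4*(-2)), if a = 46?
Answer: 9936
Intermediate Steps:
(a*27)*(-4*(-2)) = (46*27)*(-4*(-2)) = 1242*8 = 9936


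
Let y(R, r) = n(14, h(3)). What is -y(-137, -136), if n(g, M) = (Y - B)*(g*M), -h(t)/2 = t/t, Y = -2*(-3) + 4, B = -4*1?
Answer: 392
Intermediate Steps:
B = -4
Y = 10 (Y = 6 + 4 = 10)
h(t) = -2 (h(t) = -2*t/t = -2*1 = -2)
n(g, M) = 14*M*g (n(g, M) = (10 - 1*(-4))*(g*M) = (10 + 4)*(M*g) = 14*(M*g) = 14*M*g)
y(R, r) = -392 (y(R, r) = 14*(-2)*14 = -392)
-y(-137, -136) = -1*(-392) = 392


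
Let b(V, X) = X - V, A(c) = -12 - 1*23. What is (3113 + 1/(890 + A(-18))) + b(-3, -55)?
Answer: 2617156/855 ≈ 3061.0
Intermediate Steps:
A(c) = -35 (A(c) = -12 - 23 = -35)
(3113 + 1/(890 + A(-18))) + b(-3, -55) = (3113 + 1/(890 - 35)) + (-55 - 1*(-3)) = (3113 + 1/855) + (-55 + 3) = (3113 + 1/855) - 52 = 2661616/855 - 52 = 2617156/855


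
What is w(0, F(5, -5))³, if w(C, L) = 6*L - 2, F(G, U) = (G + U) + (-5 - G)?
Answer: -238328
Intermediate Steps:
F(G, U) = -5 + U
w(C, L) = -2 + 6*L
w(0, F(5, -5))³ = (-2 + 6*(-5 - 5))³ = (-2 + 6*(-10))³ = (-2 - 60)³ = (-62)³ = -238328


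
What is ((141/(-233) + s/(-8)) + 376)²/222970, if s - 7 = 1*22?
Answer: 480219894441/774708373120 ≈ 0.61987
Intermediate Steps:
s = 29 (s = 7 + 1*22 = 7 + 22 = 29)
((141/(-233) + s/(-8)) + 376)²/222970 = ((141/(-233) + 29/(-8)) + 376)²/222970 = ((141*(-1/233) + 29*(-⅛)) + 376)²*(1/222970) = ((-141/233 - 29/8) + 376)²*(1/222970) = (-7885/1864 + 376)²*(1/222970) = (692979/1864)²*(1/222970) = (480219894441/3474496)*(1/222970) = 480219894441/774708373120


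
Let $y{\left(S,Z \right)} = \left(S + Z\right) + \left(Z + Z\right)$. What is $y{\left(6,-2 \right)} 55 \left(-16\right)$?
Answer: $0$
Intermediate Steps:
$y{\left(S,Z \right)} = S + 3 Z$ ($y{\left(S,Z \right)} = \left(S + Z\right) + 2 Z = S + 3 Z$)
$y{\left(6,-2 \right)} 55 \left(-16\right) = \left(6 + 3 \left(-2\right)\right) 55 \left(-16\right) = \left(6 - 6\right) \left(-880\right) = 0 \left(-880\right) = 0$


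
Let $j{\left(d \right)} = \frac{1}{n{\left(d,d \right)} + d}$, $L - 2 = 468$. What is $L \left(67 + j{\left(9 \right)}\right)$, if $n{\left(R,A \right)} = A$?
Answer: $\frac{283645}{9} \approx 31516.0$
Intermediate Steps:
$L = 470$ ($L = 2 + 468 = 470$)
$j{\left(d \right)} = \frac{1}{2 d}$ ($j{\left(d \right)} = \frac{1}{d + d} = \frac{1}{2 d}$)
$L \left(67 + j{\left(9 \right)}\right) = 470 \left(67 + \frac{1}{2 \cdot 9}\right) = 470 \left(67 + \frac{1}{2} \cdot \frac{1}{9}\right) = 470 \left(67 + \frac{1}{18}\right) = 470 \cdot \frac{1207}{18} = \frac{283645}{9}$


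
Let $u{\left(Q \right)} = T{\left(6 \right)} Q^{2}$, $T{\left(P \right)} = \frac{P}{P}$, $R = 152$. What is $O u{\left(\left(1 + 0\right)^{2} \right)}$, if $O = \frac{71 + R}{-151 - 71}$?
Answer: $- \frac{223}{222} \approx -1.0045$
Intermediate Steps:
$O = - \frac{223}{222}$ ($O = \frac{71 + 152}{-151 - 71} = \frac{223}{-222} = 223 \left(- \frac{1}{222}\right) = - \frac{223}{222} \approx -1.0045$)
$T{\left(P \right)} = 1$
$u{\left(Q \right)} = Q^{2}$ ($u{\left(Q \right)} = 1 Q^{2} = Q^{2}$)
$O u{\left(\left(1 + 0\right)^{2} \right)} = - \frac{223 \left(\left(1 + 0\right)^{2}\right)^{2}}{222} = - \frac{223 \left(1^{2}\right)^{2}}{222} = - \frac{223 \cdot 1^{2}}{222} = \left(- \frac{223}{222}\right) 1 = - \frac{223}{222}$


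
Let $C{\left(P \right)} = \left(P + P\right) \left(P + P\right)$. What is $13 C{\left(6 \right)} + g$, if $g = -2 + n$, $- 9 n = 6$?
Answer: $\frac{5608}{3} \approx 1869.3$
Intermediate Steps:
$n = - \frac{2}{3}$ ($n = \left(- \frac{1}{9}\right) 6 = - \frac{2}{3} \approx -0.66667$)
$C{\left(P \right)} = 4 P^{2}$ ($C{\left(P \right)} = 2 P 2 P = 4 P^{2}$)
$g = - \frac{8}{3}$ ($g = -2 - \frac{2}{3} = - \frac{8}{3} \approx -2.6667$)
$13 C{\left(6 \right)} + g = 13 \cdot 4 \cdot 6^{2} - \frac{8}{3} = 13 \cdot 4 \cdot 36 - \frac{8}{3} = 13 \cdot 144 - \frac{8}{3} = 1872 - \frac{8}{3} = \frac{5608}{3}$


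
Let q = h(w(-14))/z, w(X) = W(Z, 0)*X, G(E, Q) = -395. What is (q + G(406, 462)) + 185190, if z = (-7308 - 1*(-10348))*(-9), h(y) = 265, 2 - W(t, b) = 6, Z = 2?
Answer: 1011198187/5472 ≈ 1.8480e+5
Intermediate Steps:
W(t, b) = -4 (W(t, b) = 2 - 1*6 = 2 - 6 = -4)
w(X) = -4*X
z = -27360 (z = (-7308 + 10348)*(-9) = 3040*(-9) = -27360)
q = -53/5472 (q = 265/(-27360) = 265*(-1/27360) = -53/5472 ≈ -0.0096857)
(q + G(406, 462)) + 185190 = (-53/5472 - 395) + 185190 = -2161493/5472 + 185190 = 1011198187/5472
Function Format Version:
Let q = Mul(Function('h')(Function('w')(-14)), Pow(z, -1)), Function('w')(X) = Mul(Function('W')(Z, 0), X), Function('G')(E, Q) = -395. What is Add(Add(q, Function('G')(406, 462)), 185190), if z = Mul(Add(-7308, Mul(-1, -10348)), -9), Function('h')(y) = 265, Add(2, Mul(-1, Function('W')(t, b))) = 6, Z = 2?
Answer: Rational(1011198187, 5472) ≈ 1.8480e+5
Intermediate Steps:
Function('W')(t, b) = -4 (Function('W')(t, b) = Add(2, Mul(-1, 6)) = Add(2, -6) = -4)
Function('w')(X) = Mul(-4, X)
z = -27360 (z = Mul(Add(-7308, 10348), -9) = Mul(3040, -9) = -27360)
q = Rational(-53, 5472) (q = Mul(265, Pow(-27360, -1)) = Mul(265, Rational(-1, 27360)) = Rational(-53, 5472) ≈ -0.0096857)
Add(Add(q, Function('G')(406, 462)), 185190) = Add(Add(Rational(-53, 5472), -395), 185190) = Add(Rational(-2161493, 5472), 185190) = Rational(1011198187, 5472)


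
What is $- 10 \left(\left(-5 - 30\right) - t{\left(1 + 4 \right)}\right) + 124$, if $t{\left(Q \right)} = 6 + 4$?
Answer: $574$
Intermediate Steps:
$t{\left(Q \right)} = 10$
$- 10 \left(\left(-5 - 30\right) - t{\left(1 + 4 \right)}\right) + 124 = - 10 \left(\left(-5 - 30\right) - 10\right) + 124 = - 10 \left(-35 - 10\right) + 124 = \left(-10\right) \left(-45\right) + 124 = 450 + 124 = 574$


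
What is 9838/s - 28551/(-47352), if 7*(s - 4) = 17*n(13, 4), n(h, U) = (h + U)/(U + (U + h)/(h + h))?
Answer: 65814224279/86038584 ≈ 764.94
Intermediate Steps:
n(h, U) = (U + h)/(U + (U + h)/(2*h)) (n(h, U) = (U + h)/(U + (U + h)/((2*h))) = (U + h)/(U + (U + h)*(1/(2*h))) = (U + h)/(U + (U + h)/(2*h)))
s = 10902/847 (s = 4 + (17*(2*13*(4 + 13)/(4 + 13 + 2*4*13)))/7 = 4 + (17*(2*13*17/(4 + 13 + 104)))/7 = 4 + (17*(2*13*17/121))/7 = 4 + (17*(2*13*(1/121)*17))/7 = 4 + (17*(442/121))/7 = 4 + (1/7)*(7514/121) = 4 + 7514/847 = 10902/847 ≈ 12.871)
9838/s - 28551/(-47352) = 9838/(10902/847) - 28551/(-47352) = 9838*(847/10902) - 28551*(-1/47352) = 4166393/5451 + 9517/15784 = 65814224279/86038584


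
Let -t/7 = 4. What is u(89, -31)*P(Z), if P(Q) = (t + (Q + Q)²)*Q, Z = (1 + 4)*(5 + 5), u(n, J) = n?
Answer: 44375400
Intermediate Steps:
t = -28 (t = -7*4 = -28)
Z = 50 (Z = 5*10 = 50)
P(Q) = Q*(-28 + 4*Q²) (P(Q) = (-28 + (Q + Q)²)*Q = (-28 + (2*Q)²)*Q = (-28 + 4*Q²)*Q = Q*(-28 + 4*Q²))
u(89, -31)*P(Z) = 89*(4*50*(-7 + 50²)) = 89*(4*50*(-7 + 2500)) = 89*(4*50*2493) = 89*498600 = 44375400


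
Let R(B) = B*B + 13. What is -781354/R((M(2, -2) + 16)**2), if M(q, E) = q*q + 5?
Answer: -390677/195319 ≈ -2.0002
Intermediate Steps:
M(q, E) = 5 + q**2 (M(q, E) = q**2 + 5 = 5 + q**2)
R(B) = 13 + B**2 (R(B) = B**2 + 13 = 13 + B**2)
-781354/R((M(2, -2) + 16)**2) = -781354/(13 + (((5 + 2**2) + 16)**2)**2) = -781354/(13 + (((5 + 4) + 16)**2)**2) = -781354/(13 + ((9 + 16)**2)**2) = -781354/(13 + (25**2)**2) = -781354/(13 + 625**2) = -781354/(13 + 390625) = -781354/390638 = -1*390677/195319 = -390677/195319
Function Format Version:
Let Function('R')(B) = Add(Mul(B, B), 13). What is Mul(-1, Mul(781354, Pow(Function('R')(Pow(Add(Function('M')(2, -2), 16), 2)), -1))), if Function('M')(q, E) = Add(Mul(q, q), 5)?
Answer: Rational(-390677, 195319) ≈ -2.0002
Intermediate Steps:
Function('M')(q, E) = Add(5, Pow(q, 2)) (Function('M')(q, E) = Add(Pow(q, 2), 5) = Add(5, Pow(q, 2)))
Function('R')(B) = Add(13, Pow(B, 2)) (Function('R')(B) = Add(Pow(B, 2), 13) = Add(13, Pow(B, 2)))
Mul(-1, Mul(781354, Pow(Function('R')(Pow(Add(Function('M')(2, -2), 16), 2)), -1))) = Mul(-1, Mul(781354, Pow(Add(13, Pow(Pow(Add(Add(5, Pow(2, 2)), 16), 2), 2)), -1))) = Mul(-1, Mul(781354, Pow(Add(13, Pow(Pow(Add(Add(5, 4), 16), 2), 2)), -1))) = Mul(-1, Mul(781354, Pow(Add(13, Pow(Pow(Add(9, 16), 2), 2)), -1))) = Mul(-1, Mul(781354, Pow(Add(13, Pow(Pow(25, 2), 2)), -1))) = Mul(-1, Mul(781354, Pow(Add(13, Pow(625, 2)), -1))) = Mul(-1, Mul(781354, Pow(Add(13, 390625), -1))) = Mul(-1, Mul(781354, Pow(390638, -1))) = Mul(-1, Mul(781354, Rational(1, 390638))) = Mul(-1, Rational(390677, 195319)) = Rational(-390677, 195319)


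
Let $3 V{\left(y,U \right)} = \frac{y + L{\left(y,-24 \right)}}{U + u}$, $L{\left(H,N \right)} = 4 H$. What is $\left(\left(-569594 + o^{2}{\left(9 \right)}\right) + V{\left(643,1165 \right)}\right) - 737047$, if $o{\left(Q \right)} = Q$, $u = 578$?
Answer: $- \frac{6831999025}{5229} \approx -1.3066 \cdot 10^{6}$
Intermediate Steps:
$V{\left(y,U \right)} = \frac{5 y}{3 \left(578 + U\right)}$ ($V{\left(y,U \right)} = \frac{\left(y + 4 y\right) \frac{1}{U + 578}}{3} = \frac{5 y \frac{1}{578 + U}}{3} = \frac{5 y}{3 \left(578 + U\right)}$)
$\left(\left(-569594 + o^{2}{\left(9 \right)}\right) + V{\left(643,1165 \right)}\right) - 737047 = \left(\left(-569594 + 9^{2}\right) + \frac{5}{3} \cdot 643 \frac{1}{578 + 1165}\right) - 737047 = \left(\left(-569594 + 81\right) + \frac{5}{3} \cdot 643 \cdot \frac{1}{1743}\right) - 737047 = \left(-569513 + \frac{5}{3} \cdot 643 \cdot \frac{1}{1743}\right) - 737047 = \left(-569513 + \frac{3215}{5229}\right) - 737047 = - \frac{2977980262}{5229} - 737047 = - \frac{6831999025}{5229}$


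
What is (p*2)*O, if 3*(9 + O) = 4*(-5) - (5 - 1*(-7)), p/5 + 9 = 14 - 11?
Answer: 1180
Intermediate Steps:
p = -30 (p = -45 + 5*(14 - 11) = -45 + 5*3 = -45 + 15 = -30)
O = -59/3 (O = -9 + (4*(-5) - (5 - 1*(-7)))/3 = -9 + (-20 - (5 + 7))/3 = -9 + (-20 - 1*12)/3 = -9 + (-20 - 12)/3 = -9 + (⅓)*(-32) = -9 - 32/3 = -59/3 ≈ -19.667)
(p*2)*O = -30*2*(-59/3) = -60*(-59/3) = 1180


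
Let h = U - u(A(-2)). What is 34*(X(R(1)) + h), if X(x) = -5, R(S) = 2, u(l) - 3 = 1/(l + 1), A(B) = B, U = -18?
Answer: -850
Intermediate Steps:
u(l) = 3 + 1/(1 + l) (u(l) = 3 + 1/(l + 1) = 3 + 1/(1 + l))
h = -20 (h = -18 - (4 + 3*(-2))/(1 - 2) = -18 - (4 - 6)/(-1) = -18 - (-1)*(-2) = -18 - 1*2 = -18 - 2 = -20)
34*(X(R(1)) + h) = 34*(-5 - 20) = 34*(-25) = -850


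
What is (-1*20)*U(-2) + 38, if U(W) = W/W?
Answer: 18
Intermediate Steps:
U(W) = 1
(-1*20)*U(-2) + 38 = -1*20*1 + 38 = -20*1 + 38 = -20 + 38 = 18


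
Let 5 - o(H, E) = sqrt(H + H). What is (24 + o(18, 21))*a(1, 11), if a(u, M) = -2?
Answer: -46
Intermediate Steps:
o(H, E) = 5 - sqrt(2)*sqrt(H) (o(H, E) = 5 - sqrt(H + H) = 5 - sqrt(2*H) = 5 - sqrt(2)*sqrt(H))
(24 + o(18, 21))*a(1, 11) = (24 + (5 - sqrt(2)*sqrt(18)))*(-2) = (24 + (5 - sqrt(2)*3*sqrt(2)))*(-2) = (24 + (5 - 6))*(-2) = (24 - 1)*(-2) = 23*(-2) = -46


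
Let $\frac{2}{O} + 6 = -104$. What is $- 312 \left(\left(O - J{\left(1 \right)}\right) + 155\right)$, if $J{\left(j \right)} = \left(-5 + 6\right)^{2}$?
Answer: $- \frac{2642328}{55} \approx -48042.0$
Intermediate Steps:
$O = - \frac{1}{55}$ ($O = \frac{2}{-6 - 104} = \frac{2}{-110} = 2 \left(- \frac{1}{110}\right) = - \frac{1}{55} \approx -0.018182$)
$J{\left(j \right)} = 1$ ($J{\left(j \right)} = 1^{2} = 1$)
$- 312 \left(\left(O - J{\left(1 \right)}\right) + 155\right) = - 312 \left(\left(- \frac{1}{55} - 1\right) + 155\right) = - 312 \left(- \frac{56}{55} + 155\right) = \left(-312\right) \frac{8469}{55} = - \frac{2642328}{55}$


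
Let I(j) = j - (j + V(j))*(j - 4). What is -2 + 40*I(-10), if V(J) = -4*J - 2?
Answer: 15278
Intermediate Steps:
V(J) = -2 - 4*J
I(j) = j - (-4 + j)*(-2 - 3*j) (I(j) = j - (j + (-2 - 4*j))*(j - 4) = j - (-2 - 3*j)*(-4 + j) = j - (-4 + j)*(-2 - 3*j))
-2 + 40*I(-10) = -2 + 40*(-8 - 9*(-10) + 3*(-10)**2) = -2 + 40*(-8 + 90 + 3*100) = -2 + 40*(-8 + 90 + 300) = -2 + 40*382 = -2 + 15280 = 15278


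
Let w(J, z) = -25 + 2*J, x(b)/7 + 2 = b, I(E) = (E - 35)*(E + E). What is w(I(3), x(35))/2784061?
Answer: -409/2784061 ≈ -0.00014691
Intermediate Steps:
I(E) = 2*E*(-35 + E) (I(E) = (-35 + E)*(2*E) = 2*E*(-35 + E))
x(b) = -14 + 7*b
w(I(3), x(35))/2784061 = (-25 + 2*(2*3*(-35 + 3)))/2784061 = (-25 + 2*(2*3*(-32)))*(1/2784061) = (-25 + 2*(-192))*(1/2784061) = (-25 - 384)*(1/2784061) = -409*1/2784061 = -409/2784061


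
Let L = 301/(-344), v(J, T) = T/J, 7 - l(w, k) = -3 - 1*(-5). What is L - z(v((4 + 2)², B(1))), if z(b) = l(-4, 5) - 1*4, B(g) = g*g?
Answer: -15/8 ≈ -1.8750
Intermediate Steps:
l(w, k) = 5 (l(w, k) = 7 - (-3 - 1*(-5)) = 7 - (-3 + 5) = 7 - 1*2 = 7 - 2 = 5)
B(g) = g²
z(b) = 1 (z(b) = 5 - 1*4 = 5 - 4 = 1)
L = -7/8 (L = 301*(-1/344) = -7/8 ≈ -0.87500)
L - z(v((4 + 2)², B(1))) = -7/8 - 1*1 = -7/8 - 1 = -15/8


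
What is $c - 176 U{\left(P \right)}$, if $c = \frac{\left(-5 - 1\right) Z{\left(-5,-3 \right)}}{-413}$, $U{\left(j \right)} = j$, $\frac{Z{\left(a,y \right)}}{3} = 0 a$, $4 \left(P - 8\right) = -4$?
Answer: $-1232$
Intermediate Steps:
$P = 7$ ($P = 8 + \frac{1}{4} \left(-4\right) = 8 - 1 = 7$)
$Z{\left(a,y \right)} = 0$ ($Z{\left(a,y \right)} = 3 \cdot 0 a = 3 \cdot 0 = 0$)
$c = 0$ ($c = \frac{\left(-5 - 1\right) 0}{-413} = \left(-6\right) 0 \left(- \frac{1}{413}\right) = 0 \left(- \frac{1}{413}\right) = 0$)
$c - 176 U{\left(P \right)} = 0 - 1232 = -1232$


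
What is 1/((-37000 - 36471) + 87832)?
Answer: 1/14361 ≈ 6.9633e-5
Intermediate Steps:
1/((-37000 - 36471) + 87832) = 1/(-73471 + 87832) = 1/14361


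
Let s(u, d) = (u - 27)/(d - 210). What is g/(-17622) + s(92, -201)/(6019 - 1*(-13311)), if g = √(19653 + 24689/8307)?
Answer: -13/1588926 - 2*√9419339605/24397659 ≈ -0.0079641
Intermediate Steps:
g = 4*√9419339605/2769 (g = √(19653 + 24689*(1/8307)) = √(19653 + 24689/8307) = √(163282160/8307) = 4*√9419339605/2769 ≈ 140.20)
s(u, d) = (-27 + u)/(-210 + d)
g/(-17622) + s(92, -201)/(6019 - 1*(-13311)) = (4*√9419339605/2769)/(-17622) + ((-27 + 92)/(-210 - 201))/(6019 - 1*(-13311)) = (4*√9419339605/2769)*(-1/17622) + (65/(-411))/(6019 + 13311) = -2*√9419339605/24397659 - 1/411*65/19330 = -2*√9419339605/24397659 - 65/411*1/19330 = -2*√9419339605/24397659 - 13/1588926 = -13/1588926 - 2*√9419339605/24397659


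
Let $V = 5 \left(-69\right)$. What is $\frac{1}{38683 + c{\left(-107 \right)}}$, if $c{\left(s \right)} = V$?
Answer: $\frac{1}{38338} \approx 2.6084 \cdot 10^{-5}$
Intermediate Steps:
$V = -345$
$c{\left(s \right)} = -345$
$\frac{1}{38683 + c{\left(-107 \right)}} = \frac{1}{38683 - 345} = \frac{1}{38338}$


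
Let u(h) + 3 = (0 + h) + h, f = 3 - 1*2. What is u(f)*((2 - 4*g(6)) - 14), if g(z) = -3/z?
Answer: 10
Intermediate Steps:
f = 1 (f = 3 - 2 = 1)
u(h) = -3 + 2*h (u(h) = -3 + ((0 + h) + h) = -3 + (h + h) = -3 + 2*h)
u(f)*((2 - 4*g(6)) - 14) = (-3 + 2*1)*((2 - (-12)/6) - 14) = (-3 + 2)*((2 - (-12)/6) - 14) = -((2 - 4*(-½)) - 14) = -((2 + 2) - 14) = -(4 - 14) = -1*(-10) = 10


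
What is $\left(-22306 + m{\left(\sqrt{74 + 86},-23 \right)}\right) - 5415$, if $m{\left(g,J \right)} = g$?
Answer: $-27721 + 4 \sqrt{10} \approx -27708.0$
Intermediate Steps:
$\left(-22306 + m{\left(\sqrt{74 + 86},-23 \right)}\right) - 5415 = \left(-22306 + \sqrt{74 + 86}\right) - 5415 = \left(-22306 + \sqrt{160}\right) - 5415 = \left(-22306 + 4 \sqrt{10}\right) - 5415 = -27721 + 4 \sqrt{10}$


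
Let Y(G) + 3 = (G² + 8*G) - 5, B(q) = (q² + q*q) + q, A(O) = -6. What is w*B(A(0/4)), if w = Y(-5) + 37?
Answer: 924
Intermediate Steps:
B(q) = q + 2*q² (B(q) = (q² + q²) + q = 2*q² + q = q + 2*q²)
Y(G) = -8 + G² + 8*G (Y(G) = -3 + ((G² + 8*G) - 5) = -3 + (-5 + G² + 8*G) = -8 + G² + 8*G)
w = 14 (w = (-8 + (-5)² + 8*(-5)) + 37 = (-8 + 25 - 40) + 37 = -23 + 37 = 14)
w*B(A(0/4)) = 14*(-6*(1 + 2*(-6))) = 14*(-6*(1 - 12)) = 14*(-6*(-11)) = 14*66 = 924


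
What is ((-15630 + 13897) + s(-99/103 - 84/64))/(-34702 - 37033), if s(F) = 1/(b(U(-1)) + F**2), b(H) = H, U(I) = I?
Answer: 19621958061/812334672175 ≈ 0.024155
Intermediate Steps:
s(F) = 1/(-1 + F**2)
((-15630 + 13897) + s(-99/103 - 84/64))/(-34702 - 37033) = ((-15630 + 13897) + 1/(-1 + (-99/103 - 84/64)**2))/(-34702 - 37033) = (-1733 + 1/(-1 + (-99*1/103 - 84*1/64)**2))/(-71735) = (-1733 + 1/(-1 + (-99/103 - 21/16)**2))*(-1/71735) = (-1733 + 1/(-1 + (-3747/1648)**2))*(-1/71735) = (-1733 + 1/(-1 + 14040009/2715904))*(-1/71735) = (-1733 + 1/(11324105/2715904))*(-1/71735) = (-1733 + 2715904/11324105)*(-1/71735) = -19621958061/11324105*(-1/71735) = 19621958061/812334672175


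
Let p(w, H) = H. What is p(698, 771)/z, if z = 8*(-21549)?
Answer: -257/57464 ≈ -0.0044724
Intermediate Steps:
z = -172392
p(698, 771)/z = 771/(-172392) = 771*(-1/172392) = -257/57464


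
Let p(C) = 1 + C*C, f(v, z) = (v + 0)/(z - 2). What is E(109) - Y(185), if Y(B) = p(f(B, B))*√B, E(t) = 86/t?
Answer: 86/109 - 67714*√185/33489 ≈ -26.713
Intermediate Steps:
f(v, z) = v/(-2 + z)
p(C) = 1 + C²
Y(B) = √B*(1 + B²/(-2 + B)²) (Y(B) = (1 + (B/(-2 + B))²)*√B = (1 + B²/(-2 + B)²)*√B = √B*(1 + B²/(-2 + B)²))
E(109) - Y(185) = 86/109 - (√185 + 185^(5/2)/(-2 + 185)²) = 86*(1/109) - (√185 + (34225*√185)/183²) = 86/109 - (√185 + (34225*√185)*(1/33489)) = 86/109 - (√185 + 34225*√185/33489) = 86/109 - 67714*√185/33489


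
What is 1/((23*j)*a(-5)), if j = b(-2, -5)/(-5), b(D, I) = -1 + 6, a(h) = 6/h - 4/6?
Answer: 15/644 ≈ 0.023292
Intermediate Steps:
a(h) = -⅔ + 6/h (a(h) = 6/h - 4*⅙ = 6/h - ⅔ = -⅔ + 6/h)
b(D, I) = 5
j = -1 (j = 5/(-5) = 5*(-⅕) = -1)
1/((23*j)*a(-5)) = 1/((23*(-1))*(-⅔ + 6/(-5))) = 1/(-23*(-⅔ + 6*(-⅕))) = 1/(-23*(-⅔ - 6/5)) = 1/(-23*(-28/15)) = 1/(644/15) = 15/644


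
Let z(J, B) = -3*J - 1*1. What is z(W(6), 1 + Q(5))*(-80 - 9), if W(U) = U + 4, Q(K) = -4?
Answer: 2759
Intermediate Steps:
W(U) = 4 + U
z(J, B) = -1 - 3*J (z(J, B) = -3*J - 1 = -1 - 3*J)
z(W(6), 1 + Q(5))*(-80 - 9) = (-1 - 3*(4 + 6))*(-80 - 9) = (-1 - 3*10)*(-89) = (-1 - 30)*(-89) = -31*(-89) = 2759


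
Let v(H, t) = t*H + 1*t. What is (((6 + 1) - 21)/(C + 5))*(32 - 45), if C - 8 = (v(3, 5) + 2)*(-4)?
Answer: -182/75 ≈ -2.4267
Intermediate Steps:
v(H, t) = t + H*t (v(H, t) = H*t + t = t + H*t)
C = -80 (C = 8 + (5*(1 + 3) + 2)*(-4) = 8 + (5*4 + 2)*(-4) = 8 + (20 + 2)*(-4) = 8 + 22*(-4) = 8 - 88 = -80)
(((6 + 1) - 21)/(C + 5))*(32 - 45) = (((6 + 1) - 21)/(-80 + 5))*(32 - 45) = ((7 - 21)/(-75))*(-13) = -14*(-1/75)*(-13) = (14/75)*(-13) = -182/75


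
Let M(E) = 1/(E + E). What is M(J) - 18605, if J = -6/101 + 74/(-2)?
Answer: -139277131/7486 ≈ -18605.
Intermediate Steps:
J = -3743/101 (J = -6*1/101 + 74*(-½) = -6/101 - 37 = -3743/101 ≈ -37.059)
M(E) = 1/(2*E)
M(J) - 18605 = 1/(2*(-3743/101)) - 18605 = (½)*(-101/3743) - 18605 = -101/7486 - 18605 = -139277131/7486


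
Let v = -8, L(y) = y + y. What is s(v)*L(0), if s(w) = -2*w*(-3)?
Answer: 0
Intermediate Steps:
L(y) = 2*y
s(w) = 6*w
s(v)*L(0) = (6*(-8))*(2*0) = -48*0 = 0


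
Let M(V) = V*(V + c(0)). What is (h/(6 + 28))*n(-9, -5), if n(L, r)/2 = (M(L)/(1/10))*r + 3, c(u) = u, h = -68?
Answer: 16188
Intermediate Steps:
M(V) = V² (M(V) = V*(V + 0) = V*V = V²)
n(L, r) = 6 + 20*r*L² (n(L, r) = 2*((L²/(1/10))*r + 3) = 2*((L²/(⅒))*r + 3) = 2*((L²*10)*r + 3) = 2*((10*L²)*r + 3) = 2*(10*r*L² + 3) = 2*(3 + 10*r*L²) = 6 + 20*r*L²)
(h/(6 + 28))*n(-9, -5) = (-68/(6 + 28))*(6 + 20*(-5)*(-9)²) = (-68/34)*(6 + 20*(-5)*81) = (-68*1/34)*(6 - 8100) = -2*(-8094) = 16188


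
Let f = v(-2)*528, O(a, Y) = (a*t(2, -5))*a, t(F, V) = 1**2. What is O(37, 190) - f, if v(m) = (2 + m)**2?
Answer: 1369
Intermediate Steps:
t(F, V) = 1
O(a, Y) = a**2 (O(a, Y) = (a*1)*a = a*a = a**2)
f = 0 (f = (2 - 2)**2*528 = 0**2*528 = 0*528 = 0)
O(37, 190) - f = 37**2 - 1*0 = 1369 + 0 = 1369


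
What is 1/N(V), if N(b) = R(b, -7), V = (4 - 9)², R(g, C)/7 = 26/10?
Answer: 5/91 ≈ 0.054945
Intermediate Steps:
R(g, C) = 91/5 (R(g, C) = 7*(26/10) = 7*(26*(⅒)) = 7*(13/5) = 91/5)
V = 25 (V = (-5)² = 25)
N(b) = 91/5
1/N(V) = 1/(91/5) = 5/91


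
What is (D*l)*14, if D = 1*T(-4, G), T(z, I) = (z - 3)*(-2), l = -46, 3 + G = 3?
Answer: -9016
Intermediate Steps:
G = 0 (G = -3 + 3 = 0)
T(z, I) = 6 - 2*z (T(z, I) = (-3 + z)*(-2) = 6 - 2*z)
D = 14 (D = 1*(6 - 2*(-4)) = 1*(6 + 8) = 1*14 = 14)
(D*l)*14 = (14*(-46))*14 = -644*14 = -9016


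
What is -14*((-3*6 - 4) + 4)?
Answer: 252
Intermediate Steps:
-14*((-3*6 - 4) + 4) = -14*((-18 - 4) + 4) = -14*(-22 + 4) = -14*(-18) = 252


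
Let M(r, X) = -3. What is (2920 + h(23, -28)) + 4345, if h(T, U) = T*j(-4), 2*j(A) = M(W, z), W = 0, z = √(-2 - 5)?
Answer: 14461/2 ≈ 7230.5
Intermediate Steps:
z = I*√7 (z = √(-7) = I*√7 ≈ 2.6458*I)
j(A) = -3/2 (j(A) = (½)*(-3) = -3/2)
h(T, U) = -3*T/2 (h(T, U) = T*(-3/2) = -3*T/2)
(2920 + h(23, -28)) + 4345 = (2920 - 3/2*23) + 4345 = (2920 - 69/2) + 4345 = 5771/2 + 4345 = 14461/2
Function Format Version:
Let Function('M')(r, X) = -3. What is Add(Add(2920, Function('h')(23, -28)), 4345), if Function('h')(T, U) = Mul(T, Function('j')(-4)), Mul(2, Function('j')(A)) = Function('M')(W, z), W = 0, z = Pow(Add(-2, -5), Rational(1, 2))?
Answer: Rational(14461, 2) ≈ 7230.5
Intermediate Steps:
z = Mul(I, Pow(7, Rational(1, 2))) (z = Pow(-7, Rational(1, 2)) = Mul(I, Pow(7, Rational(1, 2))) ≈ Mul(2.6458, I))
Function('j')(A) = Rational(-3, 2) (Function('j')(A) = Mul(Rational(1, 2), -3) = Rational(-3, 2))
Function('h')(T, U) = Mul(Rational(-3, 2), T) (Function('h')(T, U) = Mul(T, Rational(-3, 2)) = Mul(Rational(-3, 2), T))
Add(Add(2920, Function('h')(23, -28)), 4345) = Add(Add(2920, Mul(Rational(-3, 2), 23)), 4345) = Add(Add(2920, Rational(-69, 2)), 4345) = Add(Rational(5771, 2), 4345) = Rational(14461, 2)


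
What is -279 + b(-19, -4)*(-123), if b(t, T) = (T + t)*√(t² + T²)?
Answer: -279 + 2829*√377 ≈ 54650.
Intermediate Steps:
b(t, T) = √(T² + t²)*(T + t) (b(t, T) = (T + t)*√(T² + t²) = √(T² + t²)*(T + t))
-279 + b(-19, -4)*(-123) = -279 + (√((-4)² + (-19)²)*(-4 - 19))*(-123) = -279 + (√(16 + 361)*(-23))*(-123) = -279 + (√377*(-23))*(-123) = -279 - 23*√377*(-123) = -279 + 2829*√377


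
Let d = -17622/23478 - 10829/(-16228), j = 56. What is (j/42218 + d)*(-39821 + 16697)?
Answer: 634992556103559/335106240469 ≈ 1894.9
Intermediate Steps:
d = -5287759/63500164 (d = -17622*1/23478 - 10829*(-1/16228) = -2937/3913 + 10829/16228 = -5287759/63500164 ≈ -0.083272)
(j/42218 + d)*(-39821 + 16697) = (56/42218 - 5287759/63500164)*(-39821 + 16697) = (56*(1/42218) - 5287759/63500164)*(-23124) = (28/21109 - 5287759/63500164)*(-23124) = -109841300139/1340424961876*(-23124) = 634992556103559/335106240469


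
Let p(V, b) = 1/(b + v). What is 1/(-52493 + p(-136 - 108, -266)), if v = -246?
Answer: -512/26876417 ≈ -1.9050e-5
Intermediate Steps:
p(V, b) = 1/(-246 + b) (p(V, b) = 1/(b - 246) = 1/(-246 + b))
1/(-52493 + p(-136 - 108, -266)) = 1/(-52493 + 1/(-246 - 266)) = 1/(-52493 + 1/(-512)) = 1/(-52493 - 1/512) = 1/(-26876417/512) = -512/26876417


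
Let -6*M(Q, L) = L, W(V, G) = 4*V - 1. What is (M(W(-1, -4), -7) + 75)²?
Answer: 208849/36 ≈ 5801.4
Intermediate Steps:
W(V, G) = -1 + 4*V
M(Q, L) = -L/6
(M(W(-1, -4), -7) + 75)² = (-⅙*(-7) + 75)² = (7/6 + 75)² = (457/6)² = 208849/36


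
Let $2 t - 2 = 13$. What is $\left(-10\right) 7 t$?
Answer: $-525$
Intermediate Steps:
$t = \frac{15}{2}$ ($t = 1 + \frac{1}{2} \cdot 13 = 1 + \frac{13}{2} = \frac{15}{2} \approx 7.5$)
$\left(-10\right) 7 t = \left(-10\right) 7 \cdot \frac{15}{2} = \left(-70\right) \frac{15}{2} = -525$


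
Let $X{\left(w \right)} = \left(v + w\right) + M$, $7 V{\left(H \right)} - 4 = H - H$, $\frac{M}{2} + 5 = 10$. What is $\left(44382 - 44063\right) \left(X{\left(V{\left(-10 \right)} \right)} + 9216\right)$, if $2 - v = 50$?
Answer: $\frac{20495750}{7} \approx 2.928 \cdot 10^{6}$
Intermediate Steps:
$M = 10$ ($M = -10 + 2 \cdot 10 = -10 + 20 = 10$)
$v = -48$ ($v = 2 - 50 = -48$)
$V{\left(H \right)} = \frac{4}{7}$ ($V{\left(H \right)} = \frac{4}{7} + \frac{H - H}{7} = \frac{4}{7} + \frac{1}{7} \cdot 0 = \frac{4}{7} + 0 = \frac{4}{7}$)
$X{\left(w \right)} = -38 + w$ ($X{\left(w \right)} = \left(-48 + w\right) + 10 = -38 + w$)
$\left(44382 - 44063\right) \left(X{\left(V{\left(-10 \right)} \right)} + 9216\right) = \left(44382 - 44063\right) \left(\left(-38 + \frac{4}{7}\right) + 9216\right) = 319 \left(- \frac{262}{7} + 9216\right) = 319 \cdot \frac{64250}{7} = \frac{20495750}{7}$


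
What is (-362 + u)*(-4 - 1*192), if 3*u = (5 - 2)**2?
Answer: 70364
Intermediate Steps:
u = 3 (u = (5 - 2)**2/3 = (1/3)*3**2 = (1/3)*9 = 3)
(-362 + u)*(-4 - 1*192) = (-362 + 3)*(-4 - 1*192) = -359*(-4 - 192) = -359*(-196) = 70364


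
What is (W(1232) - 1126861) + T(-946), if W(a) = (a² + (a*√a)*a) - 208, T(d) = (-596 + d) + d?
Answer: 388267 + 6071296*√77 ≈ 5.3664e+7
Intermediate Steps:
T(d) = -596 + 2*d
W(a) = -208 + a² + a^(5/2) (W(a) = (a² + a^(3/2)*a) - 208 = (a² + a^(5/2)) - 208 = -208 + a² + a^(5/2))
(W(1232) - 1126861) + T(-946) = ((-208 + 1232² + 1232^(5/2)) - 1126861) + (-596 + 2*(-946)) = ((-208 + 1517824 + 6071296*√77) - 1126861) + (-596 - 1892) = ((1517616 + 6071296*√77) - 1126861) - 2488 = (390755 + 6071296*√77) - 2488 = 388267 + 6071296*√77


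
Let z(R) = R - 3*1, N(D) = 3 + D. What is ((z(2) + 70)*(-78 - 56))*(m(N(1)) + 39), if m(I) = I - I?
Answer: -360594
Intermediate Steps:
z(R) = -3 + R (z(R) = R - 3 = -3 + R)
m(I) = 0
((z(2) + 70)*(-78 - 56))*(m(N(1)) + 39) = (((-3 + 2) + 70)*(-78 - 56))*(0 + 39) = ((-1 + 70)*(-134))*39 = (69*(-134))*39 = -9246*39 = -360594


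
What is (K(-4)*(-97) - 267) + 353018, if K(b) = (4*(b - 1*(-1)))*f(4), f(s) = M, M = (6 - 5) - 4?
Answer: 349259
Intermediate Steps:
M = -3 (M = 1 - 4 = -3)
f(s) = -3
K(b) = -12 - 12*b (K(b) = (4*(b - 1*(-1)))*(-3) = (4*(b + 1))*(-3) = (4*(1 + b))*(-3) = (4 + 4*b)*(-3) = -12 - 12*b)
(K(-4)*(-97) - 267) + 353018 = ((-12 - 12*(-4))*(-97) - 267) + 353018 = ((-12 + 48)*(-97) - 267) + 353018 = (36*(-97) - 267) + 353018 = (-3492 - 267) + 353018 = -3759 + 353018 = 349259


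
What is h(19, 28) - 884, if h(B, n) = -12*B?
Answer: -1112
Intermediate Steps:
h(19, 28) - 884 = -12*19 - 884 = -228 - 884 = -1112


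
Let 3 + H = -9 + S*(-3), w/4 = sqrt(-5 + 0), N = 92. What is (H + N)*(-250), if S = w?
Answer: -20000 + 3000*I*sqrt(5) ≈ -20000.0 + 6708.2*I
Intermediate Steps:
w = 4*I*sqrt(5) (w = 4*sqrt(-5 + 0) = 4*sqrt(-5) = 4*(I*sqrt(5)) = 4*I*sqrt(5) ≈ 8.9443*I)
S = 4*I*sqrt(5) ≈ 8.9443*I
H = -12 - 12*I*sqrt(5) (H = -3 + (-9 + (4*I*sqrt(5))*(-3)) = -3 + (-9 - 12*I*sqrt(5)) = -12 - 12*I*sqrt(5) ≈ -12.0 - 26.833*I)
(H + N)*(-250) = ((-12 - 12*I*sqrt(5)) + 92)*(-250) = (80 - 12*I*sqrt(5))*(-250) = -20000 + 3000*I*sqrt(5)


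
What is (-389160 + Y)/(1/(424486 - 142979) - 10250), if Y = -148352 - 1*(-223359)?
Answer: 88436268571/2885446749 ≈ 30.649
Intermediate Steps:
Y = 75007 (Y = -148352 + 223359 = 75007)
(-389160 + Y)/(1/(424486 - 142979) - 10250) = (-389160 + 75007)/(1/(424486 - 142979) - 10250) = -314153/(1/281507 - 10250) = -314153/(-2885446749/281507) = -314153*(-281507/2885446749) = 88436268571/2885446749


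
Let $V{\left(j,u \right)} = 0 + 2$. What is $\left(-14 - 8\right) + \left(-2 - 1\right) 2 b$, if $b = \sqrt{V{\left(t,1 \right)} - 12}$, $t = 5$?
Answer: $-22 - 6 i \sqrt{10} \approx -22.0 - 18.974 i$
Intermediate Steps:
$V{\left(j,u \right)} = 2$
$b = i \sqrt{10}$ ($b = \sqrt{2 - 12} = \sqrt{-10} = i \sqrt{10} \approx 3.1623 i$)
$\left(-14 - 8\right) + \left(-2 - 1\right) 2 b = \left(-14 - 8\right) + \left(-2 - 1\right) 2 i \sqrt{10} = \left(-14 - 8\right) + \left(-3\right) 2 i \sqrt{10} = -22 - 6 i \sqrt{10}$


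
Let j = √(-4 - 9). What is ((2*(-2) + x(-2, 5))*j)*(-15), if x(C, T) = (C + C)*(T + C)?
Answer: 240*I*√13 ≈ 865.33*I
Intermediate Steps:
j = I*√13 (j = √(-13) = I*√13 ≈ 3.6056*I)
x(C, T) = 2*C*(C + T) (x(C, T) = (2*C)*(C + T) = 2*C*(C + T))
((2*(-2) + x(-2, 5))*j)*(-15) = ((2*(-2) + 2*(-2)*(-2 + 5))*(I*√13))*(-15) = ((-4 + 2*(-2)*3)*(I*√13))*(-15) = ((-4 - 12)*(I*√13))*(-15) = -16*I*√13*(-15) = 240*I*√13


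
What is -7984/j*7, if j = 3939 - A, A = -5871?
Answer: -27944/4905 ≈ -5.6970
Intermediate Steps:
j = 9810 (j = 3939 - 1*(-5871) = 3939 + 5871 = 9810)
-7984/j*7 = -7984/9810*7 = -7984*1/9810*7 = -3992/4905*7 = -27944/4905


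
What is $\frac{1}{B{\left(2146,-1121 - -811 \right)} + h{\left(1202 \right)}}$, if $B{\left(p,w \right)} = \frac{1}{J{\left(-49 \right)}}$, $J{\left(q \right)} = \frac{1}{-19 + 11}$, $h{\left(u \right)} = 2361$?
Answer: $\frac{1}{2353} \approx 0.00042499$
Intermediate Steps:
$J{\left(q \right)} = - \frac{1}{8}$ ($J{\left(q \right)} = \frac{1}{-8} = - \frac{1}{8}$)
$B{\left(p,w \right)} = -8$ ($B{\left(p,w \right)} = \frac{1}{- \frac{1}{8}} = -8$)
$\frac{1}{B{\left(2146,-1121 - -811 \right)} + h{\left(1202 \right)}} = \frac{1}{-8 + 2361} = \frac{1}{2353}$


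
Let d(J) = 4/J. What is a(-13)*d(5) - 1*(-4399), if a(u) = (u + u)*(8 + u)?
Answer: 4503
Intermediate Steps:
a(u) = 2*u*(8 + u) (a(u) = (2*u)*(8 + u) = 2*u*(8 + u))
a(-13)*d(5) - 1*(-4399) = (2*(-13)*(8 - 13))*(4/5) - 1*(-4399) = (2*(-13)*(-5))*(4*(⅕)) + 4399 = 130*(⅘) + 4399 = 104 + 4399 = 4503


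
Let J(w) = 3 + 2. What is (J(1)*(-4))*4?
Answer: -80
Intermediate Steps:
J(w) = 5
(J(1)*(-4))*4 = (5*(-4))*4 = -20*4 = -80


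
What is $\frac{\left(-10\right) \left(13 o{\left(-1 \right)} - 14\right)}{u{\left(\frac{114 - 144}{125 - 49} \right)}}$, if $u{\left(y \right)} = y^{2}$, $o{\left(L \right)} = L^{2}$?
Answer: $\frac{2888}{45} \approx 64.178$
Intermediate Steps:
$\frac{\left(-10\right) \left(13 o{\left(-1 \right)} - 14\right)}{u{\left(\frac{114 - 144}{125 - 49} \right)}} = \frac{\left(-10\right) \left(13 \left(-1\right)^{2} - 14\right)}{\left(\frac{114 - 144}{125 - 49}\right)^{2}} = \frac{\left(-10\right) \left(13 \cdot 1 - 14\right)}{\left(- \frac{30}{76}\right)^{2}} = \frac{\left(-10\right) \left(13 - 14\right)}{\left(\left(-30\right) \frac{1}{76}\right)^{2}} = \frac{\left(-10\right) \left(-1\right)}{\left(- \frac{15}{38}\right)^{2}} = \frac{10}{\frac{225}{1444}} = 10 \cdot \frac{1444}{225} = \frac{2888}{45}$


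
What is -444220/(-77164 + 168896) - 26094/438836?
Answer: -1298245939/264837526 ≈ -4.9020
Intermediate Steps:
-444220/(-77164 + 168896) - 26094/438836 = -444220/91732 - 26094*1/438836 = -444220*1/91732 - 13047/219418 = -5845/1207 - 13047/219418 = -1298245939/264837526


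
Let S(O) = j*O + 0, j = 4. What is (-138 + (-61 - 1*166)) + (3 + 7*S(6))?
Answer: -194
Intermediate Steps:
S(O) = 4*O (S(O) = 4*O + 0 = 4*O)
(-138 + (-61 - 1*166)) + (3 + 7*S(6)) = (-138 + (-61 - 1*166)) + (3 + 7*(4*6)) = (-138 + (-61 - 166)) + (3 + 7*24) = (-138 - 227) + (3 + 168) = -365 + 171 = -194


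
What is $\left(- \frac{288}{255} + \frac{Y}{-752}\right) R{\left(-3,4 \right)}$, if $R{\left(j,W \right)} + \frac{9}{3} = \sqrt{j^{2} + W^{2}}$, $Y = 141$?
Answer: $- \frac{1791}{680} \approx -2.6338$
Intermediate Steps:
$R{\left(j,W \right)} = -3 + \sqrt{W^{2} + j^{2}}$ ($R{\left(j,W \right)} = -3 + \sqrt{j^{2} + W^{2}} = -3 + \sqrt{W^{2} + j^{2}}$)
$\left(- \frac{288}{255} + \frac{Y}{-752}\right) R{\left(-3,4 \right)} = \left(- \frac{288}{255} + \frac{141}{-752}\right) \left(-3 + \sqrt{4^{2} + \left(-3\right)^{2}}\right) = \left(\left(-288\right) \frac{1}{255} + 141 \left(- \frac{1}{752}\right)\right) \left(-3 + \sqrt{16 + 9}\right) = \left(- \frac{96}{85} - \frac{3}{16}\right) \left(-3 + \sqrt{25}\right) = - \frac{1791 \left(-3 + 5\right)}{1360} = \left(- \frac{1791}{1360}\right) 2 = - \frac{1791}{680}$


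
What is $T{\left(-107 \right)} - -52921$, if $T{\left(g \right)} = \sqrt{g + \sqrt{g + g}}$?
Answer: $52921 + \sqrt{-107 + i \sqrt{214}} \approx 52922.0 + 10.368 i$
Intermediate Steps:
$T{\left(g \right)} = \sqrt{g + \sqrt{2} \sqrt{g}}$ ($T{\left(g \right)} = \sqrt{g + \sqrt{2 g}} = \sqrt{g + \sqrt{2} \sqrt{g}}$)
$T{\left(-107 \right)} - -52921 = \sqrt{-107 + \sqrt{2} \sqrt{-107}} - -52921 = \sqrt{-107 + \sqrt{2} i \sqrt{107}} + 52921 = \sqrt{-107 + i \sqrt{214}} + 52921 = 52921 + \sqrt{-107 + i \sqrt{214}}$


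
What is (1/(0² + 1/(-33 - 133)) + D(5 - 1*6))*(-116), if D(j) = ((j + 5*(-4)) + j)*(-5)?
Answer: 6496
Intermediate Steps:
D(j) = 100 - 10*j (D(j) = ((j - 20) + j)*(-5) = ((-20 + j) + j)*(-5) = (-20 + 2*j)*(-5) = 100 - 10*j)
(1/(0² + 1/(-33 - 133)) + D(5 - 1*6))*(-116) = (1/(0² + 1/(-33 - 133)) + (100 - 10*(5 - 1*6)))*(-116) = (1/(0 + 1/(-166)) + (100 - 10*(5 - 6)))*(-116) = (1/(0 - 1/166) + (100 - 10*(-1)))*(-116) = (1/(-1/166) + (100 + 10))*(-116) = (-166 + 110)*(-116) = -56*(-116) = 6496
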